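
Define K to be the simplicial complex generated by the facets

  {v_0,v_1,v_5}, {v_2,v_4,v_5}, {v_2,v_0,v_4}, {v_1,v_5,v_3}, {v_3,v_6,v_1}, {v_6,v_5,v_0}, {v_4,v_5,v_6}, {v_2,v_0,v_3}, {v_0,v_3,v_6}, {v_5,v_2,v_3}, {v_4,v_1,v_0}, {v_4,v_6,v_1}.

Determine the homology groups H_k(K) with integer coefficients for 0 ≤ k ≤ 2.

H_0 = Z,  H_1 = Z/2Z,  H_2 = 0.

Fix the vertex order v_0 < v_1 < v_2 < v_3 < v_4 < v_5 < v_6 and write every simplex with vertices in increasing order. Then dim K = 2 and the simplices of K are:

  0-simplices (7): [v_0], [v_1], [v_2], [v_3], [v_4], [v_5], [v_6]
  1-simplices (18): (18 of them)
  2-simplices (12): (12 of them)

giving chain groups C_0 ≅ Z^7, C_1 ≅ Z^18, C_2 ≅ Z^12.

The boundary map ∂_1: C_1 → C_0 is given by ∂[p,q] = [q] − [p]. For instance
  ∂[v_1,v_4] = [v_4] − [v_1].
As a 7×18 matrix over Z this has rank 6, with invariant factors (1,1,1,1,1,1).

Boundary ∂_2: C_2 → C_1 maps a triangle to the signed sum of its edges. For instance
  ∂[v_1,v_3,v_5] = [v_3,v_5] − [v_1,v_5] + [v_1,v_3],
  ∂[v_0,v_2,v_3] = [v_2,v_3] − [v_0,v_3] + [v_0,v_2].
As a 18×12 matrix over Z this has rank 12, with invariant factors (1,1,1,1,1,1,1,1,1,1,1,2).

Reading off H_k = ker ∂_k / im ∂_{k+1}:

  H_0: rank C_0 − rank ∂_1 = 7 − 6 = 1, and the invariant factors of ∂_1 are all 1, so H_0 = Z.
  H_1: rank ker ∂_1 − rank ∂_2 = (18 − 6) − 12 = 0, and ∂_2 has invariant factor 2 > 1, so H_1 = Z/2Z.
  H_2: rank ker ∂_2 − rank ∂_3 = (12 − 12) − 0 = 0, and there is no ∂_3, so H_2 = 0.

As a check, the Euler characteristic is 7 − 18 + 12 = 1, which agrees with 1 − 0 + 0 = 1.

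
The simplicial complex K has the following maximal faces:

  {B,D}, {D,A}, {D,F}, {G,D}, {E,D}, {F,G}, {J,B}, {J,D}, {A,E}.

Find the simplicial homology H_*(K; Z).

H_0 = Z,  H_1 = Z^3.

We work with the vertex ordering A < B < D < E < F < G < J. The simplices of K, each written with vertices in increasing order, are:

  0-simplices (7): A, B, D, E, F, G, J
  1-simplices (9): AD, AE, BD, BJ, DE, DF, DG, DJ, FG

so the chain groups are C_0 ≅ Z^7, C_1 ≅ Z^9.

∂_1: C_1 → C_0 maps an edge to its endpoints' difference, ∂[p,q] = q − p. For instance
  ∂BD = D − B.
As a 7×9 matrix over Z this has rank 6, with invariant factors (1,1,1,1,1,1).

Reading off H_k = ker ∂_k / im ∂_{k+1}:

  H_0: rank C_0 − rank ∂_1 = 7 − 6 = 1, and the invariant factors of ∂_1 are all 1, so H_0 = Z.
  H_1: rank ker ∂_1 − rank ∂_2 = (9 − 6) − 0 = 3, and there is no ∂_2, so H_1 = Z^3.

As a check, the Euler characteristic is 7 − 9 = -2, which agrees with 1 − 3 = -2.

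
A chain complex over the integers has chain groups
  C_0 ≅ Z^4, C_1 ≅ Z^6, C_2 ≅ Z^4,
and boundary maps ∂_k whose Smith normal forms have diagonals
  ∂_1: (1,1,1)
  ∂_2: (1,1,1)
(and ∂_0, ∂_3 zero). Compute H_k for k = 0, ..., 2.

H_0: b_0 = 4 − 0 − 3 = 1; torsion from ∂_1 factors > 1: none. So H_0 ≅ Z.
H_1: b_1 = 6 − 3 − 3 = 0; torsion from ∂_2 factors > 1: none. So H_1 ≅ 0.
H_2: b_2 = 4 − 3 − 0 = 1; torsion from ∂_3 factors > 1: none. So H_2 ≅ Z.

H_0 ≅ Z,  H_1 = 0,  H_2 ≅ Z.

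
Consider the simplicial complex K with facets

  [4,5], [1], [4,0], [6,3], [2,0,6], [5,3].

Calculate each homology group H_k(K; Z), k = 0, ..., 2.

H_0 ≅ Z^2,  H_1 ≅ Z,  H_2 = 0.

Take the total order 0 < 1 < 2 < 3 < 4 < 5 < 6 on the vertex set. Then K (dimension 2) consists of the simplices:

  0-simplices (7): [0], [1], [2], [3], [4], [5], [6]
  1-simplices (7): [0,2], [0,4], [0,6], [2,6], [3,5], [3,6], [4,5]
  2-simplices (1): [0,2,6]

giving chain groups C_0 ≅ Z^7, C_1 ≅ Z^7, C_2 ≅ Z^1.

The boundary map ∂_1: C_1 → C_0 maps an edge to its endpoints' difference, ∂[p,q] = q − p.
The 7×7 boundary matrix has rank 5 and Smith normal form diag(1,1,1,1,1).

Boundary ∂_2: C_2 → C_1 maps a triangle to the signed sum of its edges. For instance
  ∂[0,2,6] = [2,6] − [0,6] + [0,2].
The resulting 7×1 matrix has rank 1, and its Smith normal form has invariant factors (1).

Computing H_k = (kernel of ∂_k) / (image of ∂_{k+1}):

  H_0: rank C_0 − rank ∂_1 = 7 − 5 = 2, and the invariant factors of ∂_1 are all 1, so H_0 = Z^2.
  H_1: rank ker ∂_1 − rank ∂_2 = (7 − 5) − 1 = 1, and the invariant factors of ∂_2 are all 1, so H_1 = Z.
  H_2: rank ker ∂_2 − rank ∂_3 = (1 − 1) − 0 = 0, and there is no ∂_3, so H_2 = 0.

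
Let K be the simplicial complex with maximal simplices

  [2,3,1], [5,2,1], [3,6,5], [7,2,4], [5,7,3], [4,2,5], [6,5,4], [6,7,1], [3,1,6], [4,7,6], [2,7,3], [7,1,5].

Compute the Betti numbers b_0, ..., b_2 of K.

K has 7 vertices, 18 edges, 12 triangles.
rank ∂_0 = 0, rank ∂_1 = 6 ⇒ b_0 = 7 − 0 − 6 = 1; all invariant factors of ∂_1 are 1 so no torsion. So H_0 = Z.
rank ∂_1 = 6, rank ∂_2 = 12 ⇒ b_1 = 18 − 6 − 12 = 0; ∂_2 has invariant factor(s) [2] giving torsion. So H_1 = Z/2.
rank ∂_2 = 12, rank ∂_3 = 0 ⇒ b_2 = 12 − 12 − 0 = 0. So H_2 = 0.

b_0 = 1, b_1 = 0, b_2 = 0.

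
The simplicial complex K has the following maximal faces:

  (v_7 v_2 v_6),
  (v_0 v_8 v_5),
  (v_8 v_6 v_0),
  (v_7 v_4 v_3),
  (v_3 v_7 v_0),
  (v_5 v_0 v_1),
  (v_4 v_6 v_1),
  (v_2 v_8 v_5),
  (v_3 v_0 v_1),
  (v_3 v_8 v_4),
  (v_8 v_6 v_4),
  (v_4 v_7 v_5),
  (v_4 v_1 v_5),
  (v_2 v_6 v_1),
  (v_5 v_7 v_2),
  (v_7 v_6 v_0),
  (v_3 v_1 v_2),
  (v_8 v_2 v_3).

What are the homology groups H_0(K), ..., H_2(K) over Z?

H_0 = Z,  H_1 = Z^2,  H_2 = Z.

K has 9 vertices, 27 edges, 18 triangles.
rank ∂_0 = 0, rank ∂_1 = 8 ⇒ b_0 = 9 − 0 − 8 = 1; all invariant factors of ∂_1 are 1 so no torsion. So H_0 = Z.
rank ∂_1 = 8, rank ∂_2 = 17 ⇒ b_1 = 27 − 8 − 17 = 2; all invariant factors of ∂_2 are 1 so no torsion. So H_1 = Z^2.
rank ∂_2 = 17, rank ∂_3 = 0 ⇒ b_2 = 18 − 17 − 0 = 1. So H_2 = Z.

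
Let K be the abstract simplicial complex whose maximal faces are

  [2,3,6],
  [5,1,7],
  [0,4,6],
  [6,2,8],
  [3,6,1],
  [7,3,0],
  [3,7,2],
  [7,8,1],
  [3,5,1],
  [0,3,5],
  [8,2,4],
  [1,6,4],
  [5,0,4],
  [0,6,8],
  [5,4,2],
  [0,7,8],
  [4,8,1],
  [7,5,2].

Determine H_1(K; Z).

H_1 = Z ⊕ Z/2Z.

Fix the vertex order 0 < 1 < 2 < 3 < 4 < 5 < 6 < 7 < 8 and write every simplex with vertices in increasing order. Then dim K = 2 and the simplices of K are:

  0-simplices (9): [0], [1], [2], [3], [4], [5], [6], [7], [8]
  1-simplices (27): (27 of them)
  2-simplices (18): [0,3,5], [0,3,7], [0,4,5], [0,4,6], [0,6,8], [0,7,8], [1,3,5], [1,3,6], [1,4,6], [1,4,8], [1,5,7], [1,7,8], [2,3,6], [2,3,7], [2,4,5], [2,4,8], [2,5,7], [2,6,8]

so the chain groups are C_0 ≅ Z^9, C_1 ≅ Z^27, C_2 ≅ Z^18.

∂_1: C_1 → C_0 sends each edge [p,q] (with p < q) to q − p.
The resulting 9×27 matrix has rank 8, and its Smith normal form has invariant factors (1,1,1,1,1,1,1,1).

∂_2: C_2 → C_1 sends each 2-simplex [p,q,r] to [q,r] − [p,r] + [p,q]. For instance
  ∂[2,3,7] = [3,7] − [2,7] + [2,3],
  ∂[2,3,6] = [3,6] − [2,6] + [2,3].
This gives a 27×18 integer matrix of rank 18; reducing to Smith normal form yields diagonal entries (1,1,1,1,1,1,1,1,1,1,1,1,1,1,1,1,1,2).

Computing H_k = (kernel of ∂_k) / (image of ∂_{k+1}):

  H_1: rank ker ∂_1 − rank ∂_2 = (27 − 8) − 18 = 1, and ∂_2 has invariant factor 2 > 1, so H_1 ≅ Z ⊕ Z/2Z.

(K is a triangulation of the Klein bottle.)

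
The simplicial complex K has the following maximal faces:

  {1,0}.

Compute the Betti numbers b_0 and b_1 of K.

Fix the vertex order 0 < 1 and write every simplex with vertices in increasing order. Then dim K = 1 and the simplices of K are:

  0-simplices (2): [0], [1]
  1-simplices (1): [0,1]

giving chain groups C_0 ≅ Z^2, C_1 ≅ Z^1.

∂_1: C_1 → C_0 is given by ∂[p,q] = [q] − [p]. For instance
  ∂[0,1] = [1] − [0].
The 2×1 boundary matrix has rank 1 and Smith normal form diag(1).

Now H_k = ker ∂_k / im ∂_{k+1}, so:

  H_0: rank C_0 − rank ∂_1 = 2 − 1 = 1, and the invariant factors of ∂_1 are all 1, so H_0 = Z.
  H_1: rank ker ∂_1 − rank ∂_2 = (1 − 1) − 0 = 0, and there is no ∂_2, so H_1 = 0.

Hence the Betti numbers are b_0 = 1, b_1 = 0.

b_0 = 1, b_1 = 0.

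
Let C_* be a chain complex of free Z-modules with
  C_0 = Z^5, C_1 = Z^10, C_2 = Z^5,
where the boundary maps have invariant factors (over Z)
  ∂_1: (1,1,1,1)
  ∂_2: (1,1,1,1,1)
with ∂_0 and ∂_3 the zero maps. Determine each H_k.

H_0 = Z,  H_1 = Z,  H_2 = 0.

H_0: b_0 = 5 − 0 − 4 = 1; torsion from ∂_1 factors > 1: none. So H_0 = Z.
H_1: b_1 = 10 − 4 − 5 = 1; torsion from ∂_2 factors > 1: none. So H_1 = Z.
H_2: b_2 = 5 − 5 − 0 = 0; torsion from ∂_3 factors > 1: none. So H_2 = 0.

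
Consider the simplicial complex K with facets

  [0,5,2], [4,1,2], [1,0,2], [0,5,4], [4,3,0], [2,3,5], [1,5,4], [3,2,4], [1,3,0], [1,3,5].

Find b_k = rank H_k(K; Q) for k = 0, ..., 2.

Take the total order 0 < 1 < 2 < 3 < 4 < 5 on the vertex set. Then K (dimension 2) consists of the simplices:

  0-simplices (6): [0], [1], [2], [3], [4], [5]
  1-simplices (15): [0,1], [0,2], [0,3], [0,4], [0,5], [1,2], [1,3], [1,4], [1,5], [2,3], [2,4], [2,5], [3,4], [3,5], [4,5]
  2-simplices (10): [0,1,2], [0,1,3], [0,2,5], [0,3,4], [0,4,5], [1,2,4], [1,3,5], [1,4,5], [2,3,4], [2,3,5]

so the chain groups are C_0 ≅ Z^6, C_1 ≅ Z^15, C_2 ≅ Z^10.

∂_1: C_1 → C_0 is given by ∂[p,q] = [q] − [p].
As a 6×15 matrix over Z this has rank 5, with invariant factors (1,1,1,1,1).

Boundary ∂_2: C_2 → C_1 sends each 2-simplex [p,q,r] to [q,r] − [p,r] + [p,q]. For instance
  ∂[1,4,5] = [4,5] − [1,5] + [1,4],
  ∂[0,4,5] = [4,5] − [0,5] + [0,4].
As a 15×10 matrix over Z this has rank 10, with invariant factors (1,1,1,1,1,1,1,1,1,2).

Reading off H_k = ker ∂_k / im ∂_{k+1}:

  H_0: rank C_0 − rank ∂_1 = 6 − 5 = 1, and the invariant factors of ∂_1 are all 1, so H_0 ≅ Z.
  H_1: rank ker ∂_1 − rank ∂_2 = (15 − 5) − 10 = 0, and ∂_2 has invariant factor 2 > 1, so H_1 ≅ Z_2.
  H_2: rank ker ∂_2 − rank ∂_3 = (10 − 10) − 0 = 0, and there is no ∂_3, so H_2 ≅ 0.

As a check, the Euler characteristic is 6 − 15 + 10 = 1, which agrees with 1 − 0 + 0 = 1.

Hence the Betti numbers are b_0 = 1, b_1 = 0, b_2 = 0.

b_0 = 1, b_1 = 0, b_2 = 0.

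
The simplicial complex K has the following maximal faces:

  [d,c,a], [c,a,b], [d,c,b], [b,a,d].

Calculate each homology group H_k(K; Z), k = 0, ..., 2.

H_0 ≅ Z,  H_1 = 0,  H_2 ≅ Z.

We work with the vertex ordering a < b < c < d. The simplices of K, each written with vertices in increasing order, are:

  0-simplices (4): a, b, c, d
  1-simplices (6): ab, ac, ad, bc, bd, cd
  2-simplices (4): abc, abd, acd, bcd

Hence C_0 ≅ Z^4, C_1 ≅ Z^6, C_2 ≅ Z^4.

The boundary map ∂_1: C_1 → C_0 maps an edge to its endpoints' difference, ∂[p,q] = q − p. For instance
  ∂ab = b − a.
The 4×6 boundary matrix has rank 3 and Smith normal form diag(1,1,1).

∂_2: C_2 → C_1 sends each 2-simplex [p,q,r] to [q,r] − [p,r] + [p,q]. For instance
  ∂acd = cd − ad + ac,
  ∂abd = bd − ad + ab.
As a 6×4 matrix over Z this has rank 3, with invariant factors (1,1,1).

Computing H_k = (kernel of ∂_k) / (image of ∂_{k+1}):

  H_0: rank C_0 − rank ∂_1 = 4 − 3 = 1, and the invariant factors of ∂_1 are all 1, so H_0 = Z.
  H_1: rank ker ∂_1 − rank ∂_2 = (6 − 3) − 3 = 0, and the invariant factors of ∂_2 are all 1, so H_1 = 0.
  H_2: rank ker ∂_2 − rank ∂_3 = (4 − 3) − 0 = 1, and there is no ∂_3, so H_2 = Z.

(K is a triangulation of the 2-sphere S^2.)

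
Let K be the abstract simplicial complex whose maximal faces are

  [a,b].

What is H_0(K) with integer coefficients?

We work with the vertex ordering a < b. The simplices of K, each written with vertices in increasing order, are:

  0-simplices (2): a, b
  1-simplices (1): ab

Hence C_0 ≅ Z^2, C_1 ≅ Z^1.

∂_1: C_1 → C_0 sends each edge [p,q] (with p < q) to q − p. For instance
  ∂ab = b − a.
The resulting 2×1 matrix has rank 1, and its Smith normal form has invariant factors (1).

From H_k ≅ ker(∂_k) / im(∂_{k+1}) we obtain:

  H_0: rank C_0 − rank ∂_1 = 2 − 1 = 1, and the invariant factors of ∂_1 are all 1, so H_0 ≅ Z.

(K is a triangulation of the 1-simplex.)

H_0 = Z.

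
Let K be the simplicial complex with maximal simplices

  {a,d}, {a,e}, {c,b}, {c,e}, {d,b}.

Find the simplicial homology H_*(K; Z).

Take the total order a < b < c < d < e on the vertex set. Then K (dimension 1) consists of the simplices:

  0-simplices (5): a, b, c, d, e
  1-simplices (5): ad, ae, bc, bd, ce

so the chain groups are C_0 ≅ Z^5, C_1 ≅ Z^5.

∂_1: C_1 → C_0 is given by ∂[p,q] = [q] − [p].
As a 5×5 matrix over Z this has rank 4, with invariant factors (1,1,1,1).

Reading off H_k = ker ∂_k / im ∂_{k+1}:

  H_0: rank C_0 − rank ∂_1 = 5 − 4 = 1, and the invariant factors of ∂_1 are all 1, so H_0 ≅ Z.
  H_1: rank ker ∂_1 − rank ∂_2 = (5 − 4) − 0 = 1, and there is no ∂_2, so H_1 ≅ Z.

As a check, the Euler characteristic is 5 − 5 = 0, which agrees with 1 − 1 = 0.
(K is a triangulation of the circle S^1.)

H_0 ≅ Z,  H_1 ≅ Z.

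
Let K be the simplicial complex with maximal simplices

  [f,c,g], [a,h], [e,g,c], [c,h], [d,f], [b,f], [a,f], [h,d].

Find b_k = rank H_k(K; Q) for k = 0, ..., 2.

b_0 = 1, b_1 = 2, b_2 = 0.

Order the vertices as a < b < c < d < e < f < g < h. Listing each simplex with vertices in this order, K has dimension 2 with simplices:

  0-simplices (8): a, b, c, d, e, f, g, h
  1-simplices (11): af, ah, bf, ce, cf, cg, ch, df, dh, eg, fg
  2-simplices (2): ceg, cfg

Hence C_0 ≅ Z^8, C_1 ≅ Z^11, C_2 ≅ Z^2.

The boundary map ∂_1: C_1 → C_0 sends each edge [p,q] (with p < q) to q − p. For instance
  ∂ce = e − c.
This gives a 8×11 integer matrix of rank 7; reducing to Smith normal form yields diagonal entries (1,1,1,1,1,1,1).

Boundary ∂_2: C_2 → C_1 sends each 2-simplex [p,q,r] to [q,r] − [p,r] + [p,q]. For instance
  ∂ceg = eg − cg + ce,
  ∂cfg = fg − cg + cf.
The resulting 11×2 matrix has rank 2, and its Smith normal form has invariant factors (1,1).

Reading off H_k = ker ∂_k / im ∂_{k+1}:

  H_0: rank C_0 − rank ∂_1 = 8 − 7 = 1, and the invariant factors of ∂_1 are all 1, so H_0 ≅ Z.
  H_1: rank ker ∂_1 − rank ∂_2 = (11 − 7) − 2 = 2, and the invariant factors of ∂_2 are all 1, so H_1 ≅ Z^2.
  H_2: rank ker ∂_2 − rank ∂_3 = (2 − 2) − 0 = 0, and there is no ∂_3, so H_2 ≅ 0.

Hence the Betti numbers are b_0 = 1, b_1 = 2, b_2 = 0.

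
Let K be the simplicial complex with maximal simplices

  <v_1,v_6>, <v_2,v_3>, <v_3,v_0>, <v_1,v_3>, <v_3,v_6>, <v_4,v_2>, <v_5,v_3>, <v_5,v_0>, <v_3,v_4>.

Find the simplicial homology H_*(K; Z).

H_0 ≅ Z,  H_1 ≅ Z^3.

Take the total order v_0 < v_1 < v_2 < v_3 < v_4 < v_5 < v_6 on the vertex set. Then K (dimension 1) consists of the simplices:

  0-simplices (7): [v_0], [v_1], [v_2], [v_3], [v_4], [v_5], [v_6]
  1-simplices (9): [v_0,v_3], [v_0,v_5], [v_1,v_3], [v_1,v_6], [v_2,v_3], [v_2,v_4], [v_3,v_4], [v_3,v_5], [v_3,v_6]

Hence C_0 ≅ Z^7, C_1 ≅ Z^9.

Boundary ∂_1: C_1 → C_0 is given by ∂[p,q] = [q] − [p]. For instance
  ∂[v_3,v_4] = [v_4] − [v_3].
As a 7×9 matrix over Z this has rank 6, with invariant factors (1,1,1,1,1,1).

Reading off H_k = ker ∂_k / im ∂_{k+1}:

  H_0: rank C_0 − rank ∂_1 = 7 − 6 = 1, and the invariant factors of ∂_1 are all 1, so H_0 ≅ Z.
  H_1: rank ker ∂_1 − rank ∂_2 = (9 − 6) − 0 = 3, and there is no ∂_2, so H_1 ≅ Z^3.

As a check, the Euler characteristic is 7 − 9 = -2, which agrees with 1 − 3 = -2.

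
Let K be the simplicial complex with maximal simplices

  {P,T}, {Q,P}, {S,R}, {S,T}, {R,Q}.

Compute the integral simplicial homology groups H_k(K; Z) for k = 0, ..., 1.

We work with the vertex ordering P < Q < R < S < T. The simplices of K, each written with vertices in increasing order, are:

  0-simplices (5): P, Q, R, S, T
  1-simplices (5): PQ, PT, QR, RS, ST

giving chain groups C_0 ≅ Z^5, C_1 ≅ Z^5.

The boundary map ∂_1: C_1 → C_0 maps an edge to its endpoints' difference, ∂[p,q] = q − p. For instance
  ∂QR = R − Q.
This gives a 5×5 integer matrix of rank 4; reducing to Smith normal form yields diagonal entries (1,1,1,1).

Reading off H_k = ker ∂_k / im ∂_{k+1}:

  H_0: rank C_0 − rank ∂_1 = 5 − 4 = 1, and the invariant factors of ∂_1 are all 1, so H_0 = Z.
  H_1: rank ker ∂_1 − rank ∂_2 = (5 − 4) − 0 = 1, and there is no ∂_2, so H_1 = Z.

As a check, the Euler characteristic is 5 − 5 = 0, which agrees with 1 − 1 = 0.

H_0 ≅ Z,  H_1 ≅ Z.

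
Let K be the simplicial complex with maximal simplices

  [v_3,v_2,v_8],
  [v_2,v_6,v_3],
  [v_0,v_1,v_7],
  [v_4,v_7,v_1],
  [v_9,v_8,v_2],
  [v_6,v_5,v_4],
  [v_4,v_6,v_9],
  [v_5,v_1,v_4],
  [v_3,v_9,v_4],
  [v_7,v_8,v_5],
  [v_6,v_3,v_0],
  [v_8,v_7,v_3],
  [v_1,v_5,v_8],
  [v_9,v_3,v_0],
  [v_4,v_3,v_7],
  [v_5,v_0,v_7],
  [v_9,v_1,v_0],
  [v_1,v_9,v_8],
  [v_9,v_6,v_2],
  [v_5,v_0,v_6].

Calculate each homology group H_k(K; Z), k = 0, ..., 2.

H_0 = Z,  H_1 = Z ⊕ Z/2,  H_2 = 0.

Order the vertices as v_0 < v_1 < v_2 < v_3 < v_4 < v_5 < v_6 < v_7 < v_8 < v_9. Listing each simplex with vertices in this order, K has dimension 2 with simplices:

  0-simplices (10): [v_0], [v_1], [v_2], [v_3], [v_4], [v_5], [v_6], [v_7], [v_8], [v_9]
  1-simplices (30): (30 of them)
  2-simplices (20): (20 of them)

Hence C_0 ≅ Z^10, C_1 ≅ Z^30, C_2 ≅ Z^20.

Boundary ∂_1: C_1 → C_0 maps an edge to its endpoints' difference, ∂[p,q] = q − p.
The 10×30 boundary matrix has rank 9 and Smith normal form diag(1,1,1,1,1,1,1,1,1).

The boundary map ∂_2: C_2 → C_1 maps a triangle to the signed sum of its edges. For instance
  ∂[v_3,v_7,v_8] = [v_7,v_8] − [v_3,v_8] + [v_3,v_7],
  ∂[v_0,v_3,v_6] = [v_3,v_6] − [v_0,v_6] + [v_0,v_3].
The resulting 30×20 matrix has rank 20, and its Smith normal form has invariant factors (1,1,1,1,1,1,1,1,1,1,1,1,1,1,1,1,1,1,1,2).

Now H_k = ker ∂_k / im ∂_{k+1}, so:

  H_0: rank C_0 − rank ∂_1 = 10 − 9 = 1, and the invariant factors of ∂_1 are all 1, so H_0 ≅ Z.
  H_1: rank ker ∂_1 − rank ∂_2 = (30 − 9) − 20 = 1, and ∂_2 has invariant factor 2 > 1, so H_1 ≅ Z ⊕ Z/2.
  H_2: rank ker ∂_2 − rank ∂_3 = (20 − 20) − 0 = 0, and there is no ∂_3, so H_2 ≅ 0.

As a check, the Euler characteristic is 10 − 30 + 20 = 0, which agrees with 1 − 1 + 0 = 0.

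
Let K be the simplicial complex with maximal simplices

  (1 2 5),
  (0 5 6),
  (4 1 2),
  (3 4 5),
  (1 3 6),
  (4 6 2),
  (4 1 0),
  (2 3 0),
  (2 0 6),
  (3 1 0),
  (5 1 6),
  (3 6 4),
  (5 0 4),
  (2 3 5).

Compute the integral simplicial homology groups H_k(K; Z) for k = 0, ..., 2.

H_0 ≅ Z,  H_1 ≅ Z^2,  H_2 ≅ Z.

We work with the vertex ordering 0 < 1 < 2 < 3 < 4 < 5 < 6. The simplices of K, each written with vertices in increasing order, are:

  0-simplices (7): [0], [1], [2], [3], [4], [5], [6]
  1-simplices (21): [0,1], [0,2], [0,3], [0,4], [0,5], [0,6], [1,2], [1,3], [1,4], [1,5], [1,6], [2,3], [2,4], [2,5], [2,6], [3,4], [3,5], [3,6], [4,5], [4,6], [5,6]
  2-simplices (14): [0,1,3], [0,1,4], [0,2,3], [0,2,6], [0,4,5], [0,5,6], [1,2,4], [1,2,5], [1,3,6], [1,5,6], [2,3,5], [2,4,6], [3,4,5], [3,4,6]

so the chain groups are C_0 ≅ Z^7, C_1 ≅ Z^21, C_2 ≅ Z^14.

∂_1: C_1 → C_0 sends each edge [p,q] (with p < q) to q − p. For instance
  ∂[1,3] = [3] − [1].
As a 7×21 matrix over Z this has rank 6, with invariant factors (1,1,1,1,1,1).

∂_2: C_2 → C_1 sends each 2-simplex [p,q,r] to [q,r] − [p,r] + [p,q]. For instance
  ∂[1,3,6] = [3,6] − [1,6] + [1,3],
  ∂[1,5,6] = [5,6] − [1,6] + [1,5].
This gives a 21×14 integer matrix of rank 13; reducing to Smith normal form yields diagonal entries (1,1,1,1,1,1,1,1,1,1,1,1,1).

Computing H_k = (kernel of ∂_k) / (image of ∂_{k+1}):

  H_0: rank C_0 − rank ∂_1 = 7 − 6 = 1, and the invariant factors of ∂_1 are all 1, so H_0 = Z.
  H_1: rank ker ∂_1 − rank ∂_2 = (21 − 6) − 13 = 2, and the invariant factors of ∂_2 are all 1, so H_1 = Z^2.
  H_2: rank ker ∂_2 − rank ∂_3 = (14 − 13) − 0 = 1, and there is no ∂_3, so H_2 = Z.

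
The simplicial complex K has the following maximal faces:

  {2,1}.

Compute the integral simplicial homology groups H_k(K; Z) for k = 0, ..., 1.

Order the vertices as 1 < 2. Listing each simplex with vertices in this order, K has dimension 1 with simplices:

  0-simplices (2): [1], [2]
  1-simplices (1): [1,2]

Hence C_0 ≅ Z^2, C_1 ≅ Z^1.

The boundary map ∂_1: C_1 → C_0 sends each edge [p,q] (with p < q) to q − p.
The resulting 2×1 matrix has rank 1, and its Smith normal form has invariant factors (1).

From H_k ≅ ker(∂_k) / im(∂_{k+1}) we obtain:

  H_0: rank C_0 − rank ∂_1 = 2 − 1 = 1, and the invariant factors of ∂_1 are all 1, so H_0 = Z.
  H_1: rank ker ∂_1 − rank ∂_2 = (1 − 1) − 0 = 0, and there is no ∂_2, so H_1 = 0.

As a check, the Euler characteristic is 2 − 1 = 1, which agrees with 1 − 0 = 1.
(K is a triangulation of the 1-simplex.)

H_0 = Z,  H_1 = 0.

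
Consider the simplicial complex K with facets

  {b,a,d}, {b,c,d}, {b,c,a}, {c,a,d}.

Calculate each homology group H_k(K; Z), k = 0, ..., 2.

K has 4 vertices, 6 edges, 4 triangles.
rank ∂_0 = 0, rank ∂_1 = 3 ⇒ b_0 = 4 − 0 − 3 = 1; all invariant factors of ∂_1 are 1 so no torsion. So H_0 = Z.
rank ∂_1 = 3, rank ∂_2 = 3 ⇒ b_1 = 6 − 3 − 3 = 0; all invariant factors of ∂_2 are 1 so no torsion. So H_1 = 0.
rank ∂_2 = 3, rank ∂_3 = 0 ⇒ b_2 = 4 − 3 − 0 = 1. So H_2 = Z.

H_0 ≅ Z,  H_1 = 0,  H_2 ≅ Z.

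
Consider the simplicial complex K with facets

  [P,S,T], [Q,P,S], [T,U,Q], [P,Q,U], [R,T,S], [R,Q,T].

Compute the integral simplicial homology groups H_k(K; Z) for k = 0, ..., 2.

H_0 = Z,  H_1 = Z,  H_2 = 0.

Take the total order P < Q < R < S < T < U on the vertex set. Then K (dimension 2) consists of the simplices:

  0-simplices (6): P, Q, R, S, T, U
  1-simplices (12): PQ, PS, PT, PU, QR, QS, QT, QU, RS, RT, ST, TU
  2-simplices (6): PQS, PQU, PST, QRT, QTU, RST

giving chain groups C_0 ≅ Z^6, C_1 ≅ Z^12, C_2 ≅ Z^6.

∂_1: C_1 → C_0 maps an edge to its endpoints' difference, ∂[p,q] = q − p. For instance
  ∂QU = U − Q.
As a 6×12 matrix over Z this has rank 5, with invariant factors (1,1,1,1,1).

The boundary map ∂_2: C_2 → C_1 sends each 2-simplex [p,q,r] to [q,r] − [p,r] + [p,q]. For instance
  ∂PQU = QU − PU + PQ,
  ∂QRT = RT − QT + QR.
This gives a 12×6 integer matrix of rank 6; reducing to Smith normal form yields diagonal entries (1,1,1,1,1,1).

Now H_k = ker ∂_k / im ∂_{k+1}, so:

  H_0: rank C_0 − rank ∂_1 = 6 − 5 = 1, and the invariant factors of ∂_1 are all 1, so H_0 ≅ Z.
  H_1: rank ker ∂_1 − rank ∂_2 = (12 − 5) − 6 = 1, and the invariant factors of ∂_2 are all 1, so H_1 ≅ Z.
  H_2: rank ker ∂_2 − rank ∂_3 = (6 − 6) − 0 = 0, and there is no ∂_3, so H_2 ≅ 0.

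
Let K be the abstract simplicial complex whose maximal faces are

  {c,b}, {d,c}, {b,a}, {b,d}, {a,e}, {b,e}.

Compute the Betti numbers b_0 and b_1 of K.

b_0 = 1, b_1 = 2.

Fix the vertex order a < b < c < d < e and write every simplex with vertices in increasing order. Then dim K = 1 and the simplices of K are:

  0-simplices (5): a, b, c, d, e
  1-simplices (6): ab, ae, bc, bd, be, cd

so the chain groups are C_0 ≅ Z^5, C_1 ≅ Z^6.

The boundary map ∂_1: C_1 → C_0 is given by ∂[p,q] = [q] − [p].
As a 5×6 matrix over Z this has rank 4, with invariant factors (1,1,1,1).

From H_k ≅ ker(∂_k) / im(∂_{k+1}) we obtain:

  H_0: rank C_0 − rank ∂_1 = 5 − 4 = 1, and the invariant factors of ∂_1 are all 1, so H_0 = Z.
  H_1: rank ker ∂_1 − rank ∂_2 = (6 − 4) − 0 = 2, and there is no ∂_2, so H_1 = Z^2.

As a check, the Euler characteristic is 5 − 6 = -1, which agrees with 1 − 2 = -1.

Hence the Betti numbers are b_0 = 1, b_1 = 2.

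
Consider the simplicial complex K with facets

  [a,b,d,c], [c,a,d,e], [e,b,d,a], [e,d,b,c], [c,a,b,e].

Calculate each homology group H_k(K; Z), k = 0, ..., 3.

H_0 ≅ Z,  H_1 = 0,  H_2 = 0,  H_3 ≅ Z.

We work with the vertex ordering a < b < c < d < e. The simplices of K, each written with vertices in increasing order, are:

  0-simplices (5): a, b, c, d, e
  1-simplices (10): ab, ac, ad, ae, bc, bd, be, cd, ce, de
  2-simplices (10): abc, abd, abe, acd, ace, ade, bcd, bce, bde, cde
  3-simplices (5): abcd, abce, abde, acde, bcde

Hence C_0 ≅ Z^5, C_1 ≅ Z^10, C_2 ≅ Z^10, C_3 ≅ Z^5.

Boundary ∂_1: C_1 → C_0 is given by ∂[p,q] = [q] − [p]. For instance
  ∂ce = e − c.
The 5×10 boundary matrix has rank 4 and Smith normal form diag(1,1,1,1).

Boundary ∂_2: C_2 → C_1 maps a triangle to the signed sum of its edges. For instance
  ∂abc = bc − ac + ab,
  ∂bce = ce − be + bc.
As a 10×10 matrix over Z this has rank 6, with invariant factors (1,1,1,1,1,1).

The boundary map ∂_3: C_3 → C_2 sends each 3-simplex σ to the alternating sum Σ_i (−1)^i (σ with its i-th vertex removed). For instance
  ∂acde = cde − ade + ace − acd,
  ∂abde = bde − ade + abe − abd.
This gives a 10×5 integer matrix of rank 4; reducing to Smith normal form yields diagonal entries (1,1,1,1).

From H_k ≅ ker(∂_k) / im(∂_{k+1}) we obtain:

  H_0: rank C_0 − rank ∂_1 = 5 − 4 = 1, and the invariant factors of ∂_1 are all 1, so H_0 ≅ Z.
  H_1: rank ker ∂_1 − rank ∂_2 = (10 − 4) − 6 = 0, and the invariant factors of ∂_2 are all 1, so H_1 ≅ 0.
  H_2: rank ker ∂_2 − rank ∂_3 = (10 − 6) − 4 = 0, and the invariant factors of ∂_3 are all 1, so H_2 ≅ 0.
  H_3: rank ker ∂_3 − rank ∂_4 = (5 − 4) − 0 = 1, and there is no ∂_4, so H_3 ≅ Z.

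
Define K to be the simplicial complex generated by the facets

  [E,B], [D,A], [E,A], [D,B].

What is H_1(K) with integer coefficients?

Take the total order A < B < D < E on the vertex set. Then K (dimension 1) consists of the simplices:

  0-simplices (4): A, B, D, E
  1-simplices (4): AD, AE, BD, BE

so the chain groups are C_0 ≅ Z^4, C_1 ≅ Z^4.

∂_1: C_1 → C_0 maps an edge to its endpoints' difference, ∂[p,q] = q − p.
As a 4×4 matrix over Z this has rank 3, with invariant factors (1,1,1).

Computing H_k = (kernel of ∂_k) / (image of ∂_{k+1}):

  H_1: rank ker ∂_1 − rank ∂_2 = (4 − 3) − 0 = 1, and there is no ∂_2, so H_1 ≅ Z.

(K is a triangulation of the circle S^1.)

H_1 ≅ Z.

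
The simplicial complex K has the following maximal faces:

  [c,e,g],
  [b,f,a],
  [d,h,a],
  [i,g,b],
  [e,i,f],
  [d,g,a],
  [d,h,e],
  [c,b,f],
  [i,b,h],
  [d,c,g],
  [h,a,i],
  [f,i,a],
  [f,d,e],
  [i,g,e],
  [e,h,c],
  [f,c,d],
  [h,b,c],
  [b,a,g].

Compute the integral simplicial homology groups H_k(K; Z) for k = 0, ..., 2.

Order the vertices as a < b < c < d < e < f < g < h < i. Listing each simplex with vertices in this order, K has dimension 2 with simplices:

  0-simplices (9): a, b, c, d, e, f, g, h, i
  1-simplices (27): ab, ad, af, ag, ah, ai, bc, bf, bg, bh, bi, cd, ce, cf, cg, ch, de, df, dg, dh, ef, eg, eh, ei, fi, gi, hi
  2-simplices (18): abf, abg, adg, adh, afi, ahi, bcf, bch, bgi, bhi, cdf, cdg, ceg, ceh, def, deh, efi, egi

so the chain groups are C_0 ≅ Z^9, C_1 ≅ Z^27, C_2 ≅ Z^18.

∂_1: C_1 → C_0 sends each edge [p,q] (with p < q) to q − p. For instance
  ∂de = e − d.
The resulting 9×27 matrix has rank 8, and its Smith normal form has invariant factors (1,1,1,1,1,1,1,1).

Boundary ∂_2: C_2 → C_1 acts by ∂[p,q,r] = [q,r] − [p,r] + [p,q]. For instance
  ∂bcf = cf − bf + bc,
  ∂adg = dg − ag + ad.
The 27×18 boundary matrix has rank 18 and Smith normal form diag(1,1,1,1,1,1,1,1,1,1,1,1,1,1,1,1,1,2).

Reading off H_k = ker ∂_k / im ∂_{k+1}:

  H_0: rank C_0 − rank ∂_1 = 9 − 8 = 1, and the invariant factors of ∂_1 are all 1, so H_0 ≅ Z.
  H_1: rank ker ∂_1 − rank ∂_2 = (27 − 8) − 18 = 1, and ∂_2 has invariant factor 2 > 1, so H_1 ≅ Z ⊕ Z/2Z.
  H_2: rank ker ∂_2 − rank ∂_3 = (18 − 18) − 0 = 0, and there is no ∂_3, so H_2 ≅ 0.

As a check, the Euler characteristic is 9 − 27 + 18 = 0, which agrees with 1 − 1 + 0 = 0.

H_0 = Z,  H_1 = Z ⊕ Z/2Z,  H_2 = 0.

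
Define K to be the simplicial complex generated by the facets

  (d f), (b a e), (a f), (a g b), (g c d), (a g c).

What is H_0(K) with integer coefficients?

Take the total order a < b < c < d < e < f < g on the vertex set. Then K (dimension 2) consists of the simplices:

  0-simplices (7): a, b, c, d, e, f, g
  1-simplices (11): ab, ac, ae, af, ag, be, bg, cd, cg, df, dg
  2-simplices (4): abe, abg, acg, cdg

so the chain groups are C_0 ≅ Z^7, C_1 ≅ Z^11, C_2 ≅ Z^4.

Boundary ∂_1: C_1 → C_0 sends each edge [p,q] (with p < q) to q − p.
This gives a 7×11 integer matrix of rank 6; reducing to Smith normal form yields diagonal entries (1,1,1,1,1,1).

∂_2: C_2 → C_1 maps a triangle to the signed sum of its edges. For instance
  ∂cdg = dg − cg + cd,
  ∂abg = bg − ag + ab.
The 11×4 boundary matrix has rank 4 and Smith normal form diag(1,1,1,1).

From H_k ≅ ker(∂_k) / im(∂_{k+1}) we obtain:

  H_0: rank C_0 − rank ∂_1 = 7 − 6 = 1, and the invariant factors of ∂_1 are all 1, so H_0 = Z.

H_0 = Z.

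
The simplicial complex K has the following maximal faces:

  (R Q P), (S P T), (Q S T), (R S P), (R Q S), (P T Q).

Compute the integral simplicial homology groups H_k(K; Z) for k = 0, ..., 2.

We work with the vertex ordering P < Q < R < S < T. The simplices of K, each written with vertices in increasing order, are:

  0-simplices (5): P, Q, R, S, T
  1-simplices (9): PQ, PR, PS, PT, QR, QS, QT, RS, ST
  2-simplices (6): PQR, PQT, PRS, PST, QRS, QST

Hence C_0 ≅ Z^5, C_1 ≅ Z^9, C_2 ≅ Z^6.

The boundary map ∂_1: C_1 → C_0 sends each edge [p,q] (with p < q) to q − p. For instance
  ∂QT = T − Q.
This gives a 5×9 integer matrix of rank 4; reducing to Smith normal form yields diagonal entries (1,1,1,1).

Boundary ∂_2: C_2 → C_1 maps a triangle to the signed sum of its edges. For instance
  ∂PQT = QT − PT + PQ,
  ∂QRS = RS − QS + QR.
This gives a 9×6 integer matrix of rank 5; reducing to Smith normal form yields diagonal entries (1,1,1,1,1).

Now H_k = ker ∂_k / im ∂_{k+1}, so:

  H_0: rank C_0 − rank ∂_1 = 5 − 4 = 1, and the invariant factors of ∂_1 are all 1, so H_0 ≅ Z.
  H_1: rank ker ∂_1 − rank ∂_2 = (9 − 4) − 5 = 0, and the invariant factors of ∂_2 are all 1, so H_1 ≅ 0.
  H_2: rank ker ∂_2 − rank ∂_3 = (6 − 5) − 0 = 1, and there is no ∂_3, so H_2 ≅ Z.

H_0 ≅ Z,  H_1 = 0,  H_2 ≅ Z.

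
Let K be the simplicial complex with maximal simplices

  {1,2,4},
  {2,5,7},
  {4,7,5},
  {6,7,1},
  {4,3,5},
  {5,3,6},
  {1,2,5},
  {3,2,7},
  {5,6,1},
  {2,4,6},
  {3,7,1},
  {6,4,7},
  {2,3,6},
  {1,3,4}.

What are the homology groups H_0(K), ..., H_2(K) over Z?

Take the total order 1 < 2 < 3 < 4 < 5 < 6 < 7 on the vertex set. Then K (dimension 2) consists of the simplices:

  0-simplices (7): [1], [2], [3], [4], [5], [6], [7]
  1-simplices (21): [1,2], [1,3], [1,4], [1,5], [1,6], [1,7], [2,3], [2,4], [2,5], [2,6], [2,7], [3,4], [3,5], [3,6], [3,7], [4,5], [4,6], [4,7], [5,6], [5,7], [6,7]
  2-simplices (14): [1,2,4], [1,2,5], [1,3,4], [1,3,7], [1,5,6], [1,6,7], [2,3,6], [2,3,7], [2,4,6], [2,5,7], [3,4,5], [3,5,6], [4,5,7], [4,6,7]

Hence C_0 ≅ Z^7, C_1 ≅ Z^21, C_2 ≅ Z^14.

Boundary ∂_1: C_1 → C_0 is given by ∂[p,q] = [q] − [p]. For instance
  ∂[3,7] = [7] − [3].
As a 7×21 matrix over Z this has rank 6, with invariant factors (1,1,1,1,1,1).

Boundary ∂_2: C_2 → C_1 maps a triangle to the signed sum of its edges. For instance
  ∂[1,2,4] = [2,4] − [1,4] + [1,2],
  ∂[1,3,7] = [3,7] − [1,7] + [1,3].
This gives a 21×14 integer matrix of rank 13; reducing to Smith normal form yields diagonal entries (1,1,1,1,1,1,1,1,1,1,1,1,1).

Now H_k = ker ∂_k / im ∂_{k+1}, so:

  H_0: rank C_0 − rank ∂_1 = 7 − 6 = 1, and the invariant factors of ∂_1 are all 1, so H_0 ≅ Z.
  H_1: rank ker ∂_1 − rank ∂_2 = (21 − 6) − 13 = 2, and the invariant factors of ∂_2 are all 1, so H_1 ≅ Z^2.
  H_2: rank ker ∂_2 − rank ∂_3 = (14 − 13) − 0 = 1, and there is no ∂_3, so H_2 ≅ Z.

H_0 = Z,  H_1 = Z^2,  H_2 = Z.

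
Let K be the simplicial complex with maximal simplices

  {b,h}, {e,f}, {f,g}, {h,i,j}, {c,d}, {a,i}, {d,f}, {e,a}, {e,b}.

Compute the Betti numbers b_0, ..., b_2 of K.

b_0 = 1, b_1 = 1, b_2 = 0.

We work with the vertex ordering a < b < c < d < e < f < g < h < i < j. The simplices of K, each written with vertices in increasing order, are:

  0-simplices (10): a, b, c, d, e, f, g, h, i, j
  1-simplices (11): ae, ai, be, bh, cd, df, ef, fg, hi, hj, ij
  2-simplices (1): hij

Hence C_0 ≅ Z^10, C_1 ≅ Z^11, C_2 ≅ Z^1.

Boundary ∂_1: C_1 → C_0 is given by ∂[p,q] = [q] − [p].
This gives a 10×11 integer matrix of rank 9; reducing to Smith normal form yields diagonal entries (1,1,1,1,1,1,1,1,1).

The boundary map ∂_2: C_2 → C_1 acts by ∂[p,q,r] = [q,r] − [p,r] + [p,q]. For instance
  ∂hij = ij − hj + hi.
The 11×1 boundary matrix has rank 1 and Smith normal form diag(1).

Reading off H_k = ker ∂_k / im ∂_{k+1}:

  H_0: rank C_0 − rank ∂_1 = 10 − 9 = 1, and the invariant factors of ∂_1 are all 1, so H_0 ≅ Z.
  H_1: rank ker ∂_1 − rank ∂_2 = (11 − 9) − 1 = 1, and the invariant factors of ∂_2 are all 1, so H_1 ≅ Z.
  H_2: rank ker ∂_2 − rank ∂_3 = (1 − 1) − 0 = 0, and there is no ∂_3, so H_2 ≅ 0.

Hence the Betti numbers are b_0 = 1, b_1 = 1, b_2 = 0.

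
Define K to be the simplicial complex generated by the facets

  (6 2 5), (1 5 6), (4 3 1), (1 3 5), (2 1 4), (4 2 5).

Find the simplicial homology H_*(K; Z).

H_0 ≅ Z,  H_1 ≅ Z,  H_2 = 0.

Fix the vertex order 1 < 2 < 3 < 4 < 5 < 6 and write every simplex with vertices in increasing order. Then dim K = 2 and the simplices of K are:

  0-simplices (6): [1], [2], [3], [4], [5], [6]
  1-simplices (12): [1,2], [1,3], [1,4], [1,5], [1,6], [2,4], [2,5], [2,6], [3,4], [3,5], [4,5], [5,6]
  2-simplices (6): [1,2,4], [1,3,4], [1,3,5], [1,5,6], [2,4,5], [2,5,6]

Hence C_0 ≅ Z^6, C_1 ≅ Z^12, C_2 ≅ Z^6.

∂_1: C_1 → C_0 sends each edge [p,q] (with p < q) to q − p. For instance
  ∂[1,3] = [3] − [1].
The 6×12 boundary matrix has rank 5 and Smith normal form diag(1,1,1,1,1).

∂_2: C_2 → C_1 acts by ∂[p,q,r] = [q,r] − [p,r] + [p,q]. For instance
  ∂[2,5,6] = [5,6] − [2,6] + [2,5],
  ∂[1,2,4] = [2,4] − [1,4] + [1,2].
The resulting 12×6 matrix has rank 6, and its Smith normal form has invariant factors (1,1,1,1,1,1).

Now H_k = ker ∂_k / im ∂_{k+1}, so:

  H_0: rank C_0 − rank ∂_1 = 6 − 5 = 1, and the invariant factors of ∂_1 are all 1, so H_0 = Z.
  H_1: rank ker ∂_1 − rank ∂_2 = (12 − 5) − 6 = 1, and the invariant factors of ∂_2 are all 1, so H_1 = Z.
  H_2: rank ker ∂_2 − rank ∂_3 = (6 − 6) − 0 = 0, and there is no ∂_3, so H_2 = 0.

(K is a triangulation of the cylinder S^1 x I.)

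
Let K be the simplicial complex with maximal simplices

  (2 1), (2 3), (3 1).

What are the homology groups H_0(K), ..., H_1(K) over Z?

H_0 = Z,  H_1 = Z.

Fix the vertex order 1 < 2 < 3 and write every simplex with vertices in increasing order. Then dim K = 1 and the simplices of K are:

  0-simplices (3): [1], [2], [3]
  1-simplices (3): [1,2], [1,3], [2,3]

Hence C_0 ≅ Z^3, C_1 ≅ Z^3.

The boundary map ∂_1: C_1 → C_0 maps an edge to its endpoints' difference, ∂[p,q] = q − p.
As a 3×3 matrix over Z this has rank 2, with invariant factors (1,1).

From H_k ≅ ker(∂_k) / im(∂_{k+1}) we obtain:

  H_0: rank C_0 − rank ∂_1 = 3 − 2 = 1, and the invariant factors of ∂_1 are all 1, so H_0 ≅ Z.
  H_1: rank ker ∂_1 − rank ∂_2 = (3 − 2) − 0 = 1, and there is no ∂_2, so H_1 ≅ Z.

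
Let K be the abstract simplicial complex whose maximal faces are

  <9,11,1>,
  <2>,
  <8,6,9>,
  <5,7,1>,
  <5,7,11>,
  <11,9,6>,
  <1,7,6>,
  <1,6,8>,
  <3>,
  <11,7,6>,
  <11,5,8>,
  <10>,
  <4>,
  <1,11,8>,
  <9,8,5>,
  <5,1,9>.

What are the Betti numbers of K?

Take the total order 1 < 2 < 3 < 4 < 5 < 6 < 7 < 8 < 9 < 10 < 11 on the vertex set. Then K (dimension 2) consists of the simplices:

  0-simplices (11): [1], [2], [3], [4], [5], [6], [7], [8], [9], [10], [11]
  1-simplices (18): [1,5], [1,6], [1,7], [1,8], [1,9], [1,11], [5,7], [5,8], [5,9], [5,11], [6,7], [6,8], [6,9], [6,11], [7,11], [8,9], [8,11], [9,11]
  2-simplices (12): [1,5,7], [1,5,9], [1,6,7], [1,6,8], [1,8,11], [1,9,11], [5,7,11], [5,8,9], [5,8,11], [6,7,11], [6,8,9], [6,9,11]

giving chain groups C_0 ≅ Z^11, C_1 ≅ Z^18, C_2 ≅ Z^12.

Boundary ∂_1: C_1 → C_0 is given by ∂[p,q] = [q] − [p]. For instance
  ∂[1,6] = [6] − [1].
As a 11×18 matrix over Z this has rank 6, with invariant factors (1,1,1,1,1,1).

The boundary map ∂_2: C_2 → C_1 sends each 2-simplex [p,q,r] to [q,r] − [p,r] + [p,q]. For instance
  ∂[1,5,7] = [5,7] − [1,7] + [1,5],
  ∂[5,8,9] = [8,9] − [5,9] + [5,8].
This gives a 18×12 integer matrix of rank 12; reducing to Smith normal form yields diagonal entries (1,1,1,1,1,1,1,1,1,1,1,2).

Computing H_k = (kernel of ∂_k) / (image of ∂_{k+1}):

  H_0: rank C_0 − rank ∂_1 = 11 − 6 = 5, and the invariant factors of ∂_1 are all 1, so H_0 ≅ Z^5.
  H_1: rank ker ∂_1 − rank ∂_2 = (18 − 6) − 12 = 0, and ∂_2 has invariant factor 2 > 1, so H_1 ≅ Z/2Z.
  H_2: rank ker ∂_2 − rank ∂_3 = (12 − 12) − 0 = 0, and there is no ∂_3, so H_2 ≅ 0.

As a check, the Euler characteristic is 11 − 18 + 12 = 5, which agrees with 5 − 0 + 0 = 5.
(K is a triangulation of the disjoint union of the real projective plane RP^2 and a set of 4 points.)

Hence the Betti numbers are b_0 = 5, b_1 = 0, b_2 = 0.

b_0 = 5, b_1 = 0, b_2 = 0.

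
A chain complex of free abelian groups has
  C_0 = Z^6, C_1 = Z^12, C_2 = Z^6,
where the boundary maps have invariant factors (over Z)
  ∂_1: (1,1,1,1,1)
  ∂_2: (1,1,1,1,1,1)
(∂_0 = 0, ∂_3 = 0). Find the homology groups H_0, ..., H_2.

H_0: b_0 = 6 − 0 − 5 = 1; torsion from ∂_1 factors > 1: none. So H_0 ≅ Z.
H_1: b_1 = 12 − 5 − 6 = 1; torsion from ∂_2 factors > 1: none. So H_1 ≅ Z.
H_2: b_2 = 6 − 6 − 0 = 0; torsion from ∂_3 factors > 1: none. So H_2 ≅ 0.

H_0 ≅ Z,  H_1 ≅ Z,  H_2 = 0.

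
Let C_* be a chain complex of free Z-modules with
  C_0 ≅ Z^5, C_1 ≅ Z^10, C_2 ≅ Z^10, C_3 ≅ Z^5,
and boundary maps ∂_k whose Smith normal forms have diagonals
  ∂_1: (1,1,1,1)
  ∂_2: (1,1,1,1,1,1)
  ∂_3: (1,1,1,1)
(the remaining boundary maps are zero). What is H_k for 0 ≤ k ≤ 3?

H_0: b_0 = 5 − 0 − 4 = 1; torsion from ∂_1 factors > 1: none. So H_0 ≅ Z.
H_1: b_1 = 10 − 4 − 6 = 0; torsion from ∂_2 factors > 1: none. So H_1 ≅ 0.
H_2: b_2 = 10 − 6 − 4 = 0; torsion from ∂_3 factors > 1: none. So H_2 ≅ 0.
H_3: b_3 = 5 − 4 − 0 = 1; torsion from ∂_4 factors > 1: none. So H_3 ≅ Z.

H_0 ≅ Z,  H_1 = 0,  H_2 = 0,  H_3 ≅ Z.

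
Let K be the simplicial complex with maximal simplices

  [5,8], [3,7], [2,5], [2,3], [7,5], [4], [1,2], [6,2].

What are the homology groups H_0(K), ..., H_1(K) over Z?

H_0 ≅ Z^2,  H_1 ≅ Z.

Fix the vertex order 1 < 2 < 3 < 4 < 5 < 6 < 7 < 8 and write every simplex with vertices in increasing order. Then dim K = 1 and the simplices of K are:

  0-simplices (8): [1], [2], [3], [4], [5], [6], [7], [8]
  1-simplices (7): [1,2], [2,3], [2,5], [2,6], [3,7], [5,7], [5,8]

Hence C_0 ≅ Z^8, C_1 ≅ Z^7.

The boundary map ∂_1: C_1 → C_0 maps an edge to its endpoints' difference, ∂[p,q] = q − p. For instance
  ∂[3,7] = [7] − [3].
As a 8×7 matrix over Z this has rank 6, with invariant factors (1,1,1,1,1,1).

Reading off H_k = ker ∂_k / im ∂_{k+1}:

  H_0: rank C_0 − rank ∂_1 = 8 − 6 = 2, and the invariant factors of ∂_1 are all 1, so H_0 = Z^2.
  H_1: rank ker ∂_1 − rank ∂_2 = (7 − 6) − 0 = 1, and there is no ∂_2, so H_1 = Z.

As a check, the Euler characteristic is 8 − 7 = 1, which agrees with 2 − 1 = 1.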